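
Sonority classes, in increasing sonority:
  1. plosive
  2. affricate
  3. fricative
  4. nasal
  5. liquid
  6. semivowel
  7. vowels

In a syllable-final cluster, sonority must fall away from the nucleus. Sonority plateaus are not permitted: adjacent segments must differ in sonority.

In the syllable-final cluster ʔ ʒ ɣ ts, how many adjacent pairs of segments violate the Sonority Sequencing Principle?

2

/ʔ/ is a plosive (sonority 1).
/ʒ/ is a fricative (sonority 3).
/ɣ/ is a fricative (sonority 3).
/ts/ is an affricate (sonority 2).
/ʔ/→/ʒ/: 1→3 (does not fall) — violation.
/ʒ/→/ɣ/: 3→3 (plateau) — violation.
/ɣ/→/ts/: 3→2 (falls) — ok.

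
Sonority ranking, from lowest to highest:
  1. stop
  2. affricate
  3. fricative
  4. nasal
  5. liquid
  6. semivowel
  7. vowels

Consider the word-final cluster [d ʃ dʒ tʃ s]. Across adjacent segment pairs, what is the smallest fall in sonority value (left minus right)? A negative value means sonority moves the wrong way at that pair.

/d/ — stop, sonority 1.
/ʃ/ — fricative, sonority 3.
/dʒ/ — affricate, sonority 2.
/tʃ/ — affricate, sonority 2.
/s/ — fricative, sonority 3.
/d/→/ʃ/: change -2.
/ʃ/→/dʒ/: change +1.
/dʒ/→/tʃ/: change +0.
/tʃ/→/s/: change -1.
Minimum = -2.

-2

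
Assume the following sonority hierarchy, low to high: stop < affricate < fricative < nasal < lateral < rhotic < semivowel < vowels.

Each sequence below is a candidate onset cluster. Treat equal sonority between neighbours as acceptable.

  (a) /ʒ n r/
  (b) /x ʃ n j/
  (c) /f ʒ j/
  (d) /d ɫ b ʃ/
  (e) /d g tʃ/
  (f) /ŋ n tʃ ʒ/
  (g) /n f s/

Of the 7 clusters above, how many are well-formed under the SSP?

(a) 3-4-6 → obeys
(b) 3-3-4-7 → obeys
(c) 3-3-7 → obeys
(d) 1-5-1-3 → violates
(e) 1-1-2 → obeys
(f) 4-4-2-3 → violates
(g) 4-3-3 → violates

4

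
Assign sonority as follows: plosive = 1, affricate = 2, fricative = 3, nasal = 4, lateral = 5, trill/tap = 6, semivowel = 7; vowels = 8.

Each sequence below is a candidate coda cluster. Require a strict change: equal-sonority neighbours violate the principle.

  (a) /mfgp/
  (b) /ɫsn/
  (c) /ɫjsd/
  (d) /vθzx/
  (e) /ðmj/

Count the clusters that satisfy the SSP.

0

(a) sonority 4-3-1-1: ill-formed.
(b) sonority 5-3-4: ill-formed.
(c) sonority 5-7-3-1: ill-formed.
(d) sonority 3-3-3-3: ill-formed.
(e) sonority 3-4-7: ill-formed.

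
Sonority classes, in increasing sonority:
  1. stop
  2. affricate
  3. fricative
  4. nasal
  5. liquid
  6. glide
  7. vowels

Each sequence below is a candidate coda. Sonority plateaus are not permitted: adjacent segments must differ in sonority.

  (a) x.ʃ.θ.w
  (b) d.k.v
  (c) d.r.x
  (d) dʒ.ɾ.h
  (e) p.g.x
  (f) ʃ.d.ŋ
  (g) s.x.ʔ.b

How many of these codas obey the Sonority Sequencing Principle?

(a) 3-3-3-6 → violates
(b) 1-1-3 → violates
(c) 1-5-3 → violates
(d) 2-5-3 → violates
(e) 1-1-3 → violates
(f) 3-1-4 → violates
(g) 3-3-1-1 → violates

0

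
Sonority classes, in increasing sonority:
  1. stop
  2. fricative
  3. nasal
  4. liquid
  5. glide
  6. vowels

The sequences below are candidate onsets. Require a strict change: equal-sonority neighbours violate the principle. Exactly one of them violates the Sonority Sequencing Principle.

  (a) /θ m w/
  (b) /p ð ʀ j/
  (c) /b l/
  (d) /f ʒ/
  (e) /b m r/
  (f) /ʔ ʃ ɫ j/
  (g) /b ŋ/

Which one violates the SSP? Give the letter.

(a) 2-3-5 → obeys
(b) 1-2-4-5 → obeys
(c) 1-4 → obeys
(d) 2-2 → violates
(e) 1-3-4 → obeys
(f) 1-2-4-5 → obeys
(g) 1-3 → obeys

d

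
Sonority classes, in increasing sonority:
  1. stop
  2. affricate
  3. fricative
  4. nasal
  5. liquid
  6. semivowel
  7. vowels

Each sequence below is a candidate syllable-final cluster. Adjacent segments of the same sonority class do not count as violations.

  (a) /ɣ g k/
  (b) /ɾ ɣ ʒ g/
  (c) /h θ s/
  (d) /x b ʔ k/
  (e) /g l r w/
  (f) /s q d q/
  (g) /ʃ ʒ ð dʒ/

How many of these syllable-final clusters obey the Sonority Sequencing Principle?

(a) /ɣ g k/: profile 3-1-1 — obeys.
(b) /ɾ ɣ ʒ g/: profile 5-3-3-1 — obeys.
(c) /h θ s/: profile 3-3-3 — obeys.
(d) /x b ʔ k/: profile 3-1-1-1 — obeys.
(e) /g l r w/: profile 1-5-5-6 — violates.
(f) /s q d q/: profile 3-1-1-1 — obeys.
(g) /ʃ ʒ ð dʒ/: profile 3-3-3-2 — obeys.

6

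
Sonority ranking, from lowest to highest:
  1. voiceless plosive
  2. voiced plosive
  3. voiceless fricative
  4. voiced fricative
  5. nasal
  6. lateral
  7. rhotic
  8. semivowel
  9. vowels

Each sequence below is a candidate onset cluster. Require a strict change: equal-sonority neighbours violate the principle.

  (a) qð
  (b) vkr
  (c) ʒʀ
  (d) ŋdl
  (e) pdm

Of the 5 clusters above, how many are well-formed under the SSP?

(a) qð: profile 1-4 — obeys.
(b) vkr: profile 4-1-7 — violates.
(c) ʒʀ: profile 4-7 — obeys.
(d) ŋdl: profile 5-2-6 — violates.
(e) pdm: profile 1-2-5 — obeys.

3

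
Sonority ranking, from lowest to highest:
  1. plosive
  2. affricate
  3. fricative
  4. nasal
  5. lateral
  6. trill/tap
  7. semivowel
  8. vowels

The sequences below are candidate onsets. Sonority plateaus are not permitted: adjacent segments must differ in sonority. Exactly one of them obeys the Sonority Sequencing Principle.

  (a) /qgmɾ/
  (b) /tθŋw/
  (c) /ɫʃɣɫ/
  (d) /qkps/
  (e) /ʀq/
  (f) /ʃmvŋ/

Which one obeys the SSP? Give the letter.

(a) sonority 1-1-4-6: ill-formed.
(b) sonority 1-3-4-7: well-formed.
(c) sonority 5-3-3-5: ill-formed.
(d) sonority 1-1-1-3: ill-formed.
(e) sonority 6-1: ill-formed.
(f) sonority 3-4-3-4: ill-formed.

b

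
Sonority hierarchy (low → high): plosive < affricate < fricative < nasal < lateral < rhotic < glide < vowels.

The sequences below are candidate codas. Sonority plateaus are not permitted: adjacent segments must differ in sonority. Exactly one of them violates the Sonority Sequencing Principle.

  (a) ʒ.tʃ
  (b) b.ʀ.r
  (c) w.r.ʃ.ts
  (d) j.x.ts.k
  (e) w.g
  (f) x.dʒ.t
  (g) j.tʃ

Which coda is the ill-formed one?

(a) ʒ.tʃ: profile 3-2 — obeys.
(b) b.ʀ.r: profile 1-6-6 — violates.
(c) w.r.ʃ.ts: profile 7-6-3-2 — obeys.
(d) j.x.ts.k: profile 7-3-2-1 — obeys.
(e) w.g: profile 7-1 — obeys.
(f) x.dʒ.t: profile 3-2-1 — obeys.
(g) j.tʃ: profile 7-2 — obeys.

b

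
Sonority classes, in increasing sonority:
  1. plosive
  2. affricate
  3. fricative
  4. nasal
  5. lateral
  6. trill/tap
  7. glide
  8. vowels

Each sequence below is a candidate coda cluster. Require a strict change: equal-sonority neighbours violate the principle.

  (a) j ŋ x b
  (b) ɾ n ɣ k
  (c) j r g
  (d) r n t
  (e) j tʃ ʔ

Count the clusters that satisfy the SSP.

(a) sonority 7-4-3-1: well-formed.
(b) sonority 6-4-3-1: well-formed.
(c) sonority 7-6-1: well-formed.
(d) sonority 6-4-1: well-formed.
(e) sonority 7-2-1: well-formed.

5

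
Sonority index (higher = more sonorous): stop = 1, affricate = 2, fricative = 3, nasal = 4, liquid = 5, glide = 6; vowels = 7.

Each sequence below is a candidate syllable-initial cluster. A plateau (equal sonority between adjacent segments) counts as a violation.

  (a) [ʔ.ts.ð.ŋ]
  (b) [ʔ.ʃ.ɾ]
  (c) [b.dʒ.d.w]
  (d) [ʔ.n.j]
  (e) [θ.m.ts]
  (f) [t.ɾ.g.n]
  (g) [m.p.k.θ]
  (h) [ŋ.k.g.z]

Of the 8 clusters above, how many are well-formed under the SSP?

(a) [ʔ.ts.ð.ŋ]: profile 1-2-3-4 — obeys.
(b) [ʔ.ʃ.ɾ]: profile 1-3-5 — obeys.
(c) [b.dʒ.d.w]: profile 1-2-1-6 — violates.
(d) [ʔ.n.j]: profile 1-4-6 — obeys.
(e) [θ.m.ts]: profile 3-4-2 — violates.
(f) [t.ɾ.g.n]: profile 1-5-1-4 — violates.
(g) [m.p.k.θ]: profile 4-1-1-3 — violates.
(h) [ŋ.k.g.z]: profile 4-1-1-3 — violates.

3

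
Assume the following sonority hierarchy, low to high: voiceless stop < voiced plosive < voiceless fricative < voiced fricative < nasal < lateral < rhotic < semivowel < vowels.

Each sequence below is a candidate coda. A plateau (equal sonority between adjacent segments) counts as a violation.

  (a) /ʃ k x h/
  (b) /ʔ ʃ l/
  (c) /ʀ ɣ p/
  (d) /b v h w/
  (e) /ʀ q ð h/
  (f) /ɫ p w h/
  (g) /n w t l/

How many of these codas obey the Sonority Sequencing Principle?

1

(a) 3-1-3-3 → violates
(b) 1-3-6 → violates
(c) 7-4-1 → obeys
(d) 2-4-3-8 → violates
(e) 7-1-4-3 → violates
(f) 6-1-8-3 → violates
(g) 5-8-1-6 → violates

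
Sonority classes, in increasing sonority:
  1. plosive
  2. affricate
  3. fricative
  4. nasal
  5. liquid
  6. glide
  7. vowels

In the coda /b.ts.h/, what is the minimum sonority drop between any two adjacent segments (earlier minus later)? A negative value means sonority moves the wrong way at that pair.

-1

/b/: plosive = 1.
/ts/: affricate = 2.
/h/: fricative = 3.
/b/→/ts/: change -1.
/ts/→/h/: change -1.
Minimum = -1.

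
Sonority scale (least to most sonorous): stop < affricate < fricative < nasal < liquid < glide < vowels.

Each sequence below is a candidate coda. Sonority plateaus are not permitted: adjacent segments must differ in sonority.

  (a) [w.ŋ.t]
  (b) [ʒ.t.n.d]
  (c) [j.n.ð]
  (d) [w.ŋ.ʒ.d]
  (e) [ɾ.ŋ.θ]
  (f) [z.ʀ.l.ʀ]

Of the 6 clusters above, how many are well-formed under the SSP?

(a) sonority 6-4-1: well-formed.
(b) sonority 3-1-4-1: ill-formed.
(c) sonority 6-4-3: well-formed.
(d) sonority 6-4-3-1: well-formed.
(e) sonority 5-4-3: well-formed.
(f) sonority 3-5-5-5: ill-formed.

4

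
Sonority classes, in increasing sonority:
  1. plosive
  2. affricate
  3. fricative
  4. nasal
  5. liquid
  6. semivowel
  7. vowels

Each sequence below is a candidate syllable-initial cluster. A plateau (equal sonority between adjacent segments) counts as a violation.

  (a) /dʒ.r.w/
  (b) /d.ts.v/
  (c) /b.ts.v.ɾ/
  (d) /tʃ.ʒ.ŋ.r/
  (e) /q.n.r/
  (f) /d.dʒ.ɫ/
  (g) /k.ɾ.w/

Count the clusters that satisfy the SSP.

(a) 2-5-6 → obeys
(b) 1-2-3 → obeys
(c) 1-2-3-5 → obeys
(d) 2-3-4-5 → obeys
(e) 1-4-5 → obeys
(f) 1-2-5 → obeys
(g) 1-5-6 → obeys

7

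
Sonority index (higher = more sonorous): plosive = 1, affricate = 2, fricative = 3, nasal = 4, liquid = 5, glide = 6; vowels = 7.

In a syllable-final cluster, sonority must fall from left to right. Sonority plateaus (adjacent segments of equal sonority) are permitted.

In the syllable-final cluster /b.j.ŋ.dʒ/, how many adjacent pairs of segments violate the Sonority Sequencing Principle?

/b/: plosive = 1.
/j/: glide = 6.
/ŋ/: nasal = 4.
/dʒ/: affricate = 2.
/b/→/j/: 1→6 (does not fall) — violation.
/j/→/ŋ/: 6→4 (falls) — ok.
/ŋ/→/dʒ/: 4→2 (falls) — ok.

1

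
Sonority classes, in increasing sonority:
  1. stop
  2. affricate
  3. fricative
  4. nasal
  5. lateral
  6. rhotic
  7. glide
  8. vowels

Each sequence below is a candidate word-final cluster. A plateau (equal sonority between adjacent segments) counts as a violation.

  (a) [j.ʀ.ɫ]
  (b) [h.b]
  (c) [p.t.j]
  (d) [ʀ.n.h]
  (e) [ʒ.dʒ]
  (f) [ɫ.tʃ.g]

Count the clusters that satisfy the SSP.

5

(a) [j.ʀ.ɫ]: profile 7-6-5 — obeys.
(b) [h.b]: profile 3-1 — obeys.
(c) [p.t.j]: profile 1-1-7 — violates.
(d) [ʀ.n.h]: profile 6-4-3 — obeys.
(e) [ʒ.dʒ]: profile 3-2 — obeys.
(f) [ɫ.tʃ.g]: profile 5-2-1 — obeys.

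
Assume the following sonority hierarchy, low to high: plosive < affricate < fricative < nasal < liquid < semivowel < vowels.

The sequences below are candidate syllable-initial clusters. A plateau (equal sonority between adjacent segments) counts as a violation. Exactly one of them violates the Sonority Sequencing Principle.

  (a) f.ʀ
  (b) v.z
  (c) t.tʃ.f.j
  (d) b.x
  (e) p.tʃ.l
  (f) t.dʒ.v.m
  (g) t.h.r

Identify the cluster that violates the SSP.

(a) f.ʀ: profile 3-5 — obeys.
(b) v.z: profile 3-3 — violates.
(c) t.tʃ.f.j: profile 1-2-3-6 — obeys.
(d) b.x: profile 1-3 — obeys.
(e) p.tʃ.l: profile 1-2-5 — obeys.
(f) t.dʒ.v.m: profile 1-2-3-4 — obeys.
(g) t.h.r: profile 1-3-5 — obeys.

b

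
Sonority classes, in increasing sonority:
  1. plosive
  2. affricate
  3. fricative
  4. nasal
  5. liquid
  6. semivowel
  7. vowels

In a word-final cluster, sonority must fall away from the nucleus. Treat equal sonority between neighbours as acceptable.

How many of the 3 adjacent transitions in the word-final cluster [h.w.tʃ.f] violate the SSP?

/h/: fricative = 3.
/w/: semivowel = 6.
/tʃ/: affricate = 2.
/f/: fricative = 3.
/h/→/w/: 3→6 (does not fall) — violation.
/w/→/tʃ/: 6→2 (falls) — ok.
/tʃ/→/f/: 2→3 (does not fall) — violation.

2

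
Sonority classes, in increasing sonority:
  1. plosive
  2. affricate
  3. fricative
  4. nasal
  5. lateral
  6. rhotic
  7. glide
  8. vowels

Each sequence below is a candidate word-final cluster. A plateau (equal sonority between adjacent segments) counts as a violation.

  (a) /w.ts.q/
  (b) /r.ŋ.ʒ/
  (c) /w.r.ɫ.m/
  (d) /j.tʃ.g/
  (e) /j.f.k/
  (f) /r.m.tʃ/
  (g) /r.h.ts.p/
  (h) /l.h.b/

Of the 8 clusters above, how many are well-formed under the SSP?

(a) 7-2-1 → obeys
(b) 6-4-3 → obeys
(c) 7-6-5-4 → obeys
(d) 7-2-1 → obeys
(e) 7-3-1 → obeys
(f) 6-4-2 → obeys
(g) 6-3-2-1 → obeys
(h) 5-3-1 → obeys

8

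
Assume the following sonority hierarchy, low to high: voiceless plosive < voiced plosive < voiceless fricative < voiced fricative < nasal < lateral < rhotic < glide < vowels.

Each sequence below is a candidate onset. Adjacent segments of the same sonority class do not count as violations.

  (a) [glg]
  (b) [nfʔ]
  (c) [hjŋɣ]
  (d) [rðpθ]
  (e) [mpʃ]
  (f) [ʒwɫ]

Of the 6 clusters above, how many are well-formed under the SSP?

(a) [glg]: profile 2-6-2 — violates.
(b) [nfʔ]: profile 5-3-1 — violates.
(c) [hjŋɣ]: profile 3-8-5-4 — violates.
(d) [rðpθ]: profile 7-4-1-3 — violates.
(e) [mpʃ]: profile 5-1-3 — violates.
(f) [ʒwɫ]: profile 4-8-6 — violates.

0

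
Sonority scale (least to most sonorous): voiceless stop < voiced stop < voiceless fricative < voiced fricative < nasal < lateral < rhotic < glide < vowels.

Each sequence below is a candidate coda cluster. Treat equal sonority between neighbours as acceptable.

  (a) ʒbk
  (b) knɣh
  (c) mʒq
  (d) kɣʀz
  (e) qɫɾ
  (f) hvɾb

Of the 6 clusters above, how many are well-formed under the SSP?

2

(a) 4-2-1 → obeys
(b) 1-5-4-3 → violates
(c) 5-4-1 → obeys
(d) 1-4-7-4 → violates
(e) 1-6-7 → violates
(f) 3-4-7-2 → violates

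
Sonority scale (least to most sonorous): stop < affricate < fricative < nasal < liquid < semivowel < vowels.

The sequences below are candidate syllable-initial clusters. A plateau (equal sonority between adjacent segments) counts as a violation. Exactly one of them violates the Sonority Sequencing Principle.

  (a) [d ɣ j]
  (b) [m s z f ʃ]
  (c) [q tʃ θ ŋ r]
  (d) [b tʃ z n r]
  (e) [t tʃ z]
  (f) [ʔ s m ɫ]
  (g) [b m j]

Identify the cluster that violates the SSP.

b

(a) sonority 1-3-6: well-formed.
(b) sonority 4-3-3-3-3: ill-formed.
(c) sonority 1-2-3-4-5: well-formed.
(d) sonority 1-2-3-4-5: well-formed.
(e) sonority 1-2-3: well-formed.
(f) sonority 1-3-4-5: well-formed.
(g) sonority 1-4-6: well-formed.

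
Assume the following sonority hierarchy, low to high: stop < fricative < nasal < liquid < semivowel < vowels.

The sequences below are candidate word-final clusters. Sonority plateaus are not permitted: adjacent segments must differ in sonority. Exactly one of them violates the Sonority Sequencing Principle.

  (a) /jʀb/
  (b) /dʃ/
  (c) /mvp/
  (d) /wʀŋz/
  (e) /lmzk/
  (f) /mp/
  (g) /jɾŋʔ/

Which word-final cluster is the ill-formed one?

(a) 5-4-1 → obeys
(b) 1-2 → violates
(c) 3-2-1 → obeys
(d) 5-4-3-2 → obeys
(e) 4-3-2-1 → obeys
(f) 3-1 → obeys
(g) 5-4-3-1 → obeys

b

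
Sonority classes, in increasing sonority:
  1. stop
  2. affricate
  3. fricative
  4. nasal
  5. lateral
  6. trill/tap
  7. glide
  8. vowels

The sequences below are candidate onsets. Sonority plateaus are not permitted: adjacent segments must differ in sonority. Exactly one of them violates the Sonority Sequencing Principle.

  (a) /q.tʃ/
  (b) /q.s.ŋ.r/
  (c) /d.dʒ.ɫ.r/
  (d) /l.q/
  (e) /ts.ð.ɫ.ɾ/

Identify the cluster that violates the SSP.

(a) /q.tʃ/: profile 1-2 — obeys.
(b) /q.s.ŋ.r/: profile 1-3-4-6 — obeys.
(c) /d.dʒ.ɫ.r/: profile 1-2-5-6 — obeys.
(d) /l.q/: profile 5-1 — violates.
(e) /ts.ð.ɫ.ɾ/: profile 2-3-5-6 — obeys.

d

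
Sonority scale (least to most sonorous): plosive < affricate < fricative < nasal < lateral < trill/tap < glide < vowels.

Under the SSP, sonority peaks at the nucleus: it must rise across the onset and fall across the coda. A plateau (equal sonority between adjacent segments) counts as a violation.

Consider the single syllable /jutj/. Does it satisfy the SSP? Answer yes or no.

Onset: /j/ is a glide (sonority 7); then the nucleus /u/ (sonority 8).
Onset profile 7-8 — rises to the nucleus.
Coda: /t/ is a plosive (sonority 1), /j/ is a glide (sonority 7).
Coda profile 8-1-7 — does not strictly fall throughout.

no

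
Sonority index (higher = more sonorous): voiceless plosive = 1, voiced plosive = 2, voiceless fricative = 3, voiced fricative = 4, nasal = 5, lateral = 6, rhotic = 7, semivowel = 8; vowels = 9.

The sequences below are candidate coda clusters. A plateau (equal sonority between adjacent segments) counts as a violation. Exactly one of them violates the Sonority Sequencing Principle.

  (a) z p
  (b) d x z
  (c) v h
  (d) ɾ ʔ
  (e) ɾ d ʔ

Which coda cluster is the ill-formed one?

b

(a) sonority 4-1: well-formed.
(b) sonority 2-3-4: ill-formed.
(c) sonority 4-3: well-formed.
(d) sonority 7-1: well-formed.
(e) sonority 7-2-1: well-formed.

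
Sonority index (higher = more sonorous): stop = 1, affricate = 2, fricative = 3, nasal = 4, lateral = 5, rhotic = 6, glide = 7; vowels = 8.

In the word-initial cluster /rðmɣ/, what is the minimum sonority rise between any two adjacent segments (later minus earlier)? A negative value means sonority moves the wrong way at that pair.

/r/: rhotic = 6.
/ð/: fricative = 3.
/m/: nasal = 4.
/ɣ/: fricative = 3.
/r/→/ð/: change -3.
/ð/→/m/: change +1.
/m/→/ɣ/: change -1.
Minimum = -3.

-3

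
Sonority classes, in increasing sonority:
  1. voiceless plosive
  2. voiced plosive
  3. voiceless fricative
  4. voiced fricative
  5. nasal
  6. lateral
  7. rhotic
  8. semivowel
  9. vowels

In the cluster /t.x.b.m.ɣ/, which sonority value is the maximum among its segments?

5

/t/ is a voiceless plosive (sonority 1).
/x/ is a voiceless fricative (sonority 3).
/b/ is a voiced plosive (sonority 2).
/m/ is a nasal (sonority 5).
/ɣ/ is a voiced fricative (sonority 4).
The maximum is 5.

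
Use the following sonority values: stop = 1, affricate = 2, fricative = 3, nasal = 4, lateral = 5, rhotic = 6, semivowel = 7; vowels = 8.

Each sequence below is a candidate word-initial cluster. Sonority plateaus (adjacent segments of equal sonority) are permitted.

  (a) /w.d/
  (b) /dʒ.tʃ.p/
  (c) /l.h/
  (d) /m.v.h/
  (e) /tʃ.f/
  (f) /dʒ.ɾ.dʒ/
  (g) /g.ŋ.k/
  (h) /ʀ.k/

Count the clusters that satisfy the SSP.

1

(a) sonority 7-1: ill-formed.
(b) sonority 2-2-1: ill-formed.
(c) sonority 5-3: ill-formed.
(d) sonority 4-3-3: ill-formed.
(e) sonority 2-3: well-formed.
(f) sonority 2-6-2: ill-formed.
(g) sonority 1-4-1: ill-formed.
(h) sonority 6-1: ill-formed.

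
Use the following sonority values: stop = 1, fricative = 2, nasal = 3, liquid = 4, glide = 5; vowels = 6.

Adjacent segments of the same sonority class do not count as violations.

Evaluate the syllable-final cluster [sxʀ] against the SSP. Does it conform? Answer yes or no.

/s/: fricative = 2.
/x/: fricative = 2.
/ʀ/: liquid = 4.
The profile is 2-2-4. Between /x/ (2) and /ʀ/ (4) sonority does not fall, so the cluster violates the SSP.

no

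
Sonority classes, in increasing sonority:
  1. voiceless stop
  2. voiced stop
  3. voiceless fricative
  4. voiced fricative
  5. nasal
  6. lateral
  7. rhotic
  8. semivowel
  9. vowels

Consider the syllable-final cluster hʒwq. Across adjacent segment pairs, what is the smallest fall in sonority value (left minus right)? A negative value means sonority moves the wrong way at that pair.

/h/: voiceless fricative = 3.
/ʒ/: voiced fricative = 4.
/w/: semivowel = 8.
/q/: voiceless stop = 1.
/h/→/ʒ/: change -1.
/ʒ/→/w/: change -4.
/w/→/q/: change +7.
Minimum = -4.

-4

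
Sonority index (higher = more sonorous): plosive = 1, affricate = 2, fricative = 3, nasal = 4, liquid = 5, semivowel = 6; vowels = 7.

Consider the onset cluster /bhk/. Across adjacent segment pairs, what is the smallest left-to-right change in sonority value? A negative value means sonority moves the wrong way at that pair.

-2

/b/: plosive = 1.
/h/: fricative = 3.
/k/: plosive = 1.
/b/→/h/: change +2.
/h/→/k/: change -2.
Minimum = -2.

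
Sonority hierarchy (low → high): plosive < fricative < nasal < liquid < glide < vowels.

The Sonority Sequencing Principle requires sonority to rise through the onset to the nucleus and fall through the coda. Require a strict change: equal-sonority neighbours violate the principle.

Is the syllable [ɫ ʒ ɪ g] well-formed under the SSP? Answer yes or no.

no

Onset: /ɫ/ is a liquid (sonority 4), /ʒ/ is a fricative (sonority 2); then the nucleus /ɪ/ (sonority 6).
Onset profile 4-2-6 — does not strictly rise throughout.
Coda: /g/ is a plosive (sonority 1).
Coda profile 6-1 — falls from the nucleus.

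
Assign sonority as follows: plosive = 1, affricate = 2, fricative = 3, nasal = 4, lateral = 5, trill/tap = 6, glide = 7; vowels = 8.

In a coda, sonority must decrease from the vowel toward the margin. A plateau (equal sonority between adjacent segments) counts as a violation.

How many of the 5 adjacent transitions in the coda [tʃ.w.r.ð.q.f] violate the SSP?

2

/tʃ/ is an affricate (sonority 2).
/w/ is a glide (sonority 7).
/r/ is a trill/tap (sonority 6).
/ð/ is a fricative (sonority 3).
/q/ is a plosive (sonority 1).
/f/ is a fricative (sonority 3).
/tʃ/→/w/: 2→7 (does not fall) — violation.
/w/→/r/: 7→6 (falls) — ok.
/r/→/ð/: 6→3 (falls) — ok.
/ð/→/q/: 3→1 (falls) — ok.
/q/→/f/: 1→3 (does not fall) — violation.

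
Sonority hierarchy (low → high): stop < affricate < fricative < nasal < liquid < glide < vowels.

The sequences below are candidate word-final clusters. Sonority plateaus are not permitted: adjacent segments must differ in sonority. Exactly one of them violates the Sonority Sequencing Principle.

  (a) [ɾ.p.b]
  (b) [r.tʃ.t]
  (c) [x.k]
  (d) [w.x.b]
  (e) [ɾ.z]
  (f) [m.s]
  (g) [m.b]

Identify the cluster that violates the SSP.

(a) sonority 5-1-1: ill-formed.
(b) sonority 5-2-1: well-formed.
(c) sonority 3-1: well-formed.
(d) sonority 6-3-1: well-formed.
(e) sonority 5-3: well-formed.
(f) sonority 4-3: well-formed.
(g) sonority 4-1: well-formed.

a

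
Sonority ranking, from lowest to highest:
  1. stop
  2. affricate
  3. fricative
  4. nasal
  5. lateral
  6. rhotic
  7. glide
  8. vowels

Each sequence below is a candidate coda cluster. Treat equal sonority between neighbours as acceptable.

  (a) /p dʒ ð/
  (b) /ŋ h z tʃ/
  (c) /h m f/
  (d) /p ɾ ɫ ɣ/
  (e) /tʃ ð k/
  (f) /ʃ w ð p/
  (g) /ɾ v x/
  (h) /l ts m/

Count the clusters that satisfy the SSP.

2

(a) /p dʒ ð/: profile 1-2-3 — violates.
(b) /ŋ h z tʃ/: profile 4-3-3-2 — obeys.
(c) /h m f/: profile 3-4-3 — violates.
(d) /p ɾ ɫ ɣ/: profile 1-6-5-3 — violates.
(e) /tʃ ð k/: profile 2-3-1 — violates.
(f) /ʃ w ð p/: profile 3-7-3-1 — violates.
(g) /ɾ v x/: profile 6-3-3 — obeys.
(h) /l ts m/: profile 5-2-4 — violates.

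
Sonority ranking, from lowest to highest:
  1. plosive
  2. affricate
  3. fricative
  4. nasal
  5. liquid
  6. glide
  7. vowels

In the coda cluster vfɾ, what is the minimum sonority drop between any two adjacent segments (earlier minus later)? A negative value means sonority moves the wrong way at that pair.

/v/: fricative = 3.
/f/: fricative = 3.
/ɾ/: liquid = 5.
/v/→/f/: change +0.
/f/→/ɾ/: change -2.
Minimum = -2.

-2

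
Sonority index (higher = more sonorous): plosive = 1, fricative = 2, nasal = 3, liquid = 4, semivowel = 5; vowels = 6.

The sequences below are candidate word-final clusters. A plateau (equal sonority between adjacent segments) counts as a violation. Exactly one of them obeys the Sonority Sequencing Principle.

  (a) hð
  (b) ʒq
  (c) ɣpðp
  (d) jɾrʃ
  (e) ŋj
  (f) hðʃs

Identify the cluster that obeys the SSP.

b

(a) 2-2 → violates
(b) 2-1 → obeys
(c) 2-1-2-1 → violates
(d) 5-4-4-2 → violates
(e) 3-5 → violates
(f) 2-2-2-2 → violates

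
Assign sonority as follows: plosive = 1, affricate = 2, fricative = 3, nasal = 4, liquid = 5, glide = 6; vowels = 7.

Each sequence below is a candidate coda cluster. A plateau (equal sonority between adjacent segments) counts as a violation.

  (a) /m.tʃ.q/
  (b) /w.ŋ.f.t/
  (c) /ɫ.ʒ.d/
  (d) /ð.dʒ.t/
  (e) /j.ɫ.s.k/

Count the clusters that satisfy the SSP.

(a) 4-2-1 → obeys
(b) 6-4-3-1 → obeys
(c) 5-3-1 → obeys
(d) 3-2-1 → obeys
(e) 6-5-3-1 → obeys

5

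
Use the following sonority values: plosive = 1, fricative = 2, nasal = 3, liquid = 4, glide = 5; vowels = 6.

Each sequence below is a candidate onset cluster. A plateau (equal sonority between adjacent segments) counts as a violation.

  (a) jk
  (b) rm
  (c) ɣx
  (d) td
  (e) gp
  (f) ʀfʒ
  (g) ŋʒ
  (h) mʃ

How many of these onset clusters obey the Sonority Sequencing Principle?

0

(a) sonority 5-1: ill-formed.
(b) sonority 4-3: ill-formed.
(c) sonority 2-2: ill-formed.
(d) sonority 1-1: ill-formed.
(e) sonority 1-1: ill-formed.
(f) sonority 4-2-2: ill-formed.
(g) sonority 3-2: ill-formed.
(h) sonority 3-2: ill-formed.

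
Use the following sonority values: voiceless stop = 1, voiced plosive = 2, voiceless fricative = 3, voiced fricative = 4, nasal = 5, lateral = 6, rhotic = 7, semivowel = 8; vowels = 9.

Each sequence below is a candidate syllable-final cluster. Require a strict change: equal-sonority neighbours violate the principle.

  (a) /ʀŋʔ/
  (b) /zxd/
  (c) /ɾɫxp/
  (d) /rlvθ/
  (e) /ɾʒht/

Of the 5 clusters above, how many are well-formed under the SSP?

(a) 7-5-1 → obeys
(b) 4-3-2 → obeys
(c) 7-6-3-1 → obeys
(d) 7-6-4-3 → obeys
(e) 7-4-3-1 → obeys

5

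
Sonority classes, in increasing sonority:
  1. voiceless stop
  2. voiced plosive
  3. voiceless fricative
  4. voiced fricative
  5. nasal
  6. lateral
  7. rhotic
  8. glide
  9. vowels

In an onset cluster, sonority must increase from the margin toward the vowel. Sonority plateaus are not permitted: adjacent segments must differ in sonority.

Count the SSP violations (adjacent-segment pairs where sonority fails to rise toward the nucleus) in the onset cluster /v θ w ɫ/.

/v/ — voiced fricative, sonority 4.
/θ/ — voiceless fricative, sonority 3.
/w/ — glide, sonority 8.
/ɫ/ — lateral, sonority 6.
/v/→/θ/: 4→3 (does not rise) — violation.
/θ/→/w/: 3→8 (rises) — ok.
/w/→/ɫ/: 8→6 (does not rise) — violation.

2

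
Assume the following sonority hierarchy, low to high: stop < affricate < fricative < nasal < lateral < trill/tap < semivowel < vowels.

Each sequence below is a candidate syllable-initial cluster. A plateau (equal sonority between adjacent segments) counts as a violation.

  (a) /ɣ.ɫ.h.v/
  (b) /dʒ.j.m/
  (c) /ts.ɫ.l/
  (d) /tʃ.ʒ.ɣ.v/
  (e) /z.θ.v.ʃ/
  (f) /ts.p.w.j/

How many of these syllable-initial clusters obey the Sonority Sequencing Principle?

(a) sonority 3-5-3-3: ill-formed.
(b) sonority 2-7-4: ill-formed.
(c) sonority 2-5-5: ill-formed.
(d) sonority 2-3-3-3: ill-formed.
(e) sonority 3-3-3-3: ill-formed.
(f) sonority 2-1-7-7: ill-formed.

0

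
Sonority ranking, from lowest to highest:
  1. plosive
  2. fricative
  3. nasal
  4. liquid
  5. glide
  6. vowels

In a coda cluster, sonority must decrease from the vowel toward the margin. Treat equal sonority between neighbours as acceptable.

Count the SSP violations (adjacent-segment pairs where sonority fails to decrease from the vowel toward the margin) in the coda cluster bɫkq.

/b/ — plosive, sonority 1.
/ɫ/ — liquid, sonority 4.
/k/ — plosive, sonority 1.
/q/ — plosive, sonority 1.
/b/→/ɫ/: 1→4 (does not fall) — violation.
/ɫ/→/k/: 4→1 (falls) — ok.
/k/→/q/: 1→1 (plateau, allowed) — ok.

1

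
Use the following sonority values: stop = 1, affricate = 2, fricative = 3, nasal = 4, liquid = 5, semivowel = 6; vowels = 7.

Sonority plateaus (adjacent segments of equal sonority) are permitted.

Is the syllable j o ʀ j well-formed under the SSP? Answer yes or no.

no

Onset: /j/ is a semivowel (sonority 6); then the nucleus /o/ (sonority 7).
Onset profile 6-7 — rises to the nucleus.
Coda: /ʀ/ is a liquid (sonority 5), /j/ is a semivowel (sonority 6).
Coda profile 7-5-6 — does not fall throughout.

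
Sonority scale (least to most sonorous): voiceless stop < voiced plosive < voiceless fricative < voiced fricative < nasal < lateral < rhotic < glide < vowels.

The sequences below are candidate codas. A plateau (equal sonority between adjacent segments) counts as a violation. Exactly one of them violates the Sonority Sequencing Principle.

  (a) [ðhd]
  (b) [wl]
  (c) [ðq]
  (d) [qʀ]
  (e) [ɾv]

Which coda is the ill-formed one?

(a) sonority 4-3-2: well-formed.
(b) sonority 8-6: well-formed.
(c) sonority 4-1: well-formed.
(d) sonority 1-7: ill-formed.
(e) sonority 7-4: well-formed.

d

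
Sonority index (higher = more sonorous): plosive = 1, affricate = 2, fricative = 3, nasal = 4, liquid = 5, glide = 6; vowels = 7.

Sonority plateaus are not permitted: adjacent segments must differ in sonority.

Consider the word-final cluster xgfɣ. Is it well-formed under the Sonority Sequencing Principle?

/x/ is a fricative (sonority 3).
/g/ is a plosive (sonority 1).
/f/ is a fricative (sonority 3).
/ɣ/ is a fricative (sonority 3).
The profile is 3-1-3-3. Between /g/ (1) and /f/ (3) sonority does not fall, so the cluster violates the SSP.

no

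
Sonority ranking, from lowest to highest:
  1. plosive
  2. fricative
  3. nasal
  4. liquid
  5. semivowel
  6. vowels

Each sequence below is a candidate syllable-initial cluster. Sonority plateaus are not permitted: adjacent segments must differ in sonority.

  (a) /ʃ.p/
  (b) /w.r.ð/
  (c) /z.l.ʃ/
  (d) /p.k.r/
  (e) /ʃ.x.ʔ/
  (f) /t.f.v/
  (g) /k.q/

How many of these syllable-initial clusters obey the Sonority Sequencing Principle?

(a) sonority 2-1: ill-formed.
(b) sonority 5-4-2: ill-formed.
(c) sonority 2-4-2: ill-formed.
(d) sonority 1-1-4: ill-formed.
(e) sonority 2-2-1: ill-formed.
(f) sonority 1-2-2: ill-formed.
(g) sonority 1-1: ill-formed.

0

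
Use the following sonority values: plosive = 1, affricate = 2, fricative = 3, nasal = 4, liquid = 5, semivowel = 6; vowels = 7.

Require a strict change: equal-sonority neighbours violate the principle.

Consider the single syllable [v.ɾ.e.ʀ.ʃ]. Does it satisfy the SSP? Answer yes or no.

yes

Onset: /v/ is a fricative (sonority 3), /ɾ/ is a liquid (sonority 5); then the nucleus /e/ (sonority 7).
Onset profile 3-5-7 — rises to the nucleus.
Coda: /ʀ/ is a liquid (sonority 5), /ʃ/ is a fricative (sonority 3).
Coda profile 7-5-3 — falls from the nucleus.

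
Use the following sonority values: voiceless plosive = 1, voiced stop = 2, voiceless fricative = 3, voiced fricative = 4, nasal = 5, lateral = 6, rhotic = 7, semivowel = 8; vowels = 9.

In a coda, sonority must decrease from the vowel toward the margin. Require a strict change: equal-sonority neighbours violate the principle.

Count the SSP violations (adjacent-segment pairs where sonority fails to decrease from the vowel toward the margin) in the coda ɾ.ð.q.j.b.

1

/ɾ/ — rhotic, sonority 7.
/ð/ — voiced fricative, sonority 4.
/q/ — voiceless plosive, sonority 1.
/j/ — semivowel, sonority 8.
/b/ — voiced stop, sonority 2.
/ɾ/→/ð/: 7→4 (falls) — ok.
/ð/→/q/: 4→1 (falls) — ok.
/q/→/j/: 1→8 (does not fall) — violation.
/j/→/b/: 8→2 (falls) — ok.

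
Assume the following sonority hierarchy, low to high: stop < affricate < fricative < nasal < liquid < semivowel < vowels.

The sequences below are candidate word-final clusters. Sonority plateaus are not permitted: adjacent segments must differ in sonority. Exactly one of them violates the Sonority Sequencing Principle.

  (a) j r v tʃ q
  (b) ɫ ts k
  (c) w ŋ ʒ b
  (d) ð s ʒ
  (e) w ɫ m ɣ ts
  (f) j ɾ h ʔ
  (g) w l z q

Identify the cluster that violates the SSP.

(a) j r v tʃ q: profile 6-5-3-2-1 — obeys.
(b) ɫ ts k: profile 5-2-1 — obeys.
(c) w ŋ ʒ b: profile 6-4-3-1 — obeys.
(d) ð s ʒ: profile 3-3-3 — violates.
(e) w ɫ m ɣ ts: profile 6-5-4-3-2 — obeys.
(f) j ɾ h ʔ: profile 6-5-3-1 — obeys.
(g) w l z q: profile 6-5-3-1 — obeys.

d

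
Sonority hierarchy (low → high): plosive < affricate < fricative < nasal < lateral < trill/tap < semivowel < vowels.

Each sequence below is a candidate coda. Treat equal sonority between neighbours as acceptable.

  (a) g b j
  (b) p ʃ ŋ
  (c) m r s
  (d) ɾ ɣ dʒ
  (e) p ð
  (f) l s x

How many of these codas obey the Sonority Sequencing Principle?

(a) 1-1-7 → violates
(b) 1-3-4 → violates
(c) 4-6-3 → violates
(d) 6-3-2 → obeys
(e) 1-3 → violates
(f) 5-3-3 → obeys

2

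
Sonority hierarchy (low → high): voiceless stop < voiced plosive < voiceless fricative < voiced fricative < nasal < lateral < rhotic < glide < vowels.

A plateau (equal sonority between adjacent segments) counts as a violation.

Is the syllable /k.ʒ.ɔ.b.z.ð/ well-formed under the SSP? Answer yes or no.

Onset: /k/ is a voiceless stop (sonority 1), /ʒ/ is a voiced fricative (sonority 4); then the nucleus /ɔ/ (sonority 9).
Onset profile 1-4-9 — rises to the nucleus.
Coda: /b/ is a voiced plosive (sonority 2), /z/ is a voiced fricative (sonority 4), /ð/ is a voiced fricative (sonority 4).
Coda profile 9-2-4-4 — does not strictly fall throughout.

no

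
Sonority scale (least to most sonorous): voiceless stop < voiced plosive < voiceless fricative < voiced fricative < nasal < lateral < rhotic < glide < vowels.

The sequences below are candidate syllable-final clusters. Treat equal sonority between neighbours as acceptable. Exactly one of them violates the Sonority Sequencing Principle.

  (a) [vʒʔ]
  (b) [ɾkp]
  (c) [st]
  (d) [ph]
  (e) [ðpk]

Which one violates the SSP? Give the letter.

(a) 4-4-1 → obeys
(b) 7-1-1 → obeys
(c) 3-1 → obeys
(d) 1-3 → violates
(e) 4-1-1 → obeys

d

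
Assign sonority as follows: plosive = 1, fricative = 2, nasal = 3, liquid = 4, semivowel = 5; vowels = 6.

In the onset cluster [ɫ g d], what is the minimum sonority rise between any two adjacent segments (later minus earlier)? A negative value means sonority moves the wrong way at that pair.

/ɫ/ — liquid, sonority 4.
/g/ — plosive, sonority 1.
/d/ — plosive, sonority 1.
/ɫ/→/g/: change -3.
/g/→/d/: change +0.
Minimum = -3.

-3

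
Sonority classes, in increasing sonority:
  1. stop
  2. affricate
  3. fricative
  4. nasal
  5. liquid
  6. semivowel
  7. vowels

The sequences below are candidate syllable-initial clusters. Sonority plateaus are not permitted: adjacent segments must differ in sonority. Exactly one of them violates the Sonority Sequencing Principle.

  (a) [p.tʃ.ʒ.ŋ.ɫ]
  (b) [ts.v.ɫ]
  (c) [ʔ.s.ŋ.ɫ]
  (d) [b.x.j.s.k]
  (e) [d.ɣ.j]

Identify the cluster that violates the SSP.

d

(a) sonority 1-2-3-4-5: well-formed.
(b) sonority 2-3-5: well-formed.
(c) sonority 1-3-4-5: well-formed.
(d) sonority 1-3-6-3-1: ill-formed.
(e) sonority 1-3-6: well-formed.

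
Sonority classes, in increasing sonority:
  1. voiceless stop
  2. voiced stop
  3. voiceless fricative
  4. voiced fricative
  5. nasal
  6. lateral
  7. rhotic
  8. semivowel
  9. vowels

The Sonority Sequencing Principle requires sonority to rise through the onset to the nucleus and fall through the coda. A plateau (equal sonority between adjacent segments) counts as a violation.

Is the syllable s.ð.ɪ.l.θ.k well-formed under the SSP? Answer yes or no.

yes

Onset: /s/ is a voiceless fricative (sonority 3), /ð/ is a voiced fricative (sonority 4); then the nucleus /ɪ/ (sonority 9).
Onset profile 3-4-9 — rises to the nucleus.
Coda: /l/ is a lateral (sonority 6), /θ/ is a voiceless fricative (sonority 3), /k/ is a voiceless stop (sonority 1).
Coda profile 9-6-3-1 — falls from the nucleus.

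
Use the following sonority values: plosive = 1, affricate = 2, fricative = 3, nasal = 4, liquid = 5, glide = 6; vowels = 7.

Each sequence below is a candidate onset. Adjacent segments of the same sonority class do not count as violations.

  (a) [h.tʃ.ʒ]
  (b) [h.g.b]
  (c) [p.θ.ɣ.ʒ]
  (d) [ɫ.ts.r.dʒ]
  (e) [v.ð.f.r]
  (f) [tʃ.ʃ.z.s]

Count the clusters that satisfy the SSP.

(a) [h.tʃ.ʒ]: profile 3-2-3 — violates.
(b) [h.g.b]: profile 3-1-1 — violates.
(c) [p.θ.ɣ.ʒ]: profile 1-3-3-3 — obeys.
(d) [ɫ.ts.r.dʒ]: profile 5-2-5-2 — violates.
(e) [v.ð.f.r]: profile 3-3-3-5 — obeys.
(f) [tʃ.ʃ.z.s]: profile 2-3-3-3 — obeys.

3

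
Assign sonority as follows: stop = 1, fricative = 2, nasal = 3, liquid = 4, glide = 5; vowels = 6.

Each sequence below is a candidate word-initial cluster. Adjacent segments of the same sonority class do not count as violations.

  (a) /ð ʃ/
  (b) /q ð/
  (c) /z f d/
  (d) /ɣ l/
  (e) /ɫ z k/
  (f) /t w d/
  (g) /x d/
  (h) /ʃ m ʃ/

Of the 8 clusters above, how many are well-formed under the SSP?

3

(a) sonority 2-2: well-formed.
(b) sonority 1-2: well-formed.
(c) sonority 2-2-1: ill-formed.
(d) sonority 2-4: well-formed.
(e) sonority 4-2-1: ill-formed.
(f) sonority 1-5-1: ill-formed.
(g) sonority 2-1: ill-formed.
(h) sonority 2-3-2: ill-formed.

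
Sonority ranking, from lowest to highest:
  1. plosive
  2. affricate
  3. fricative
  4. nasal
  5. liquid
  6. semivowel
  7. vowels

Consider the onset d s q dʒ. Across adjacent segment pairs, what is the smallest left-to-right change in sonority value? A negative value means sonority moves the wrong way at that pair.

-2

/d/ — plosive, sonority 1.
/s/ — fricative, sonority 3.
/q/ — plosive, sonority 1.
/dʒ/ — affricate, sonority 2.
/d/→/s/: change +2.
/s/→/q/: change -2.
/q/→/dʒ/: change +1.
Minimum = -2.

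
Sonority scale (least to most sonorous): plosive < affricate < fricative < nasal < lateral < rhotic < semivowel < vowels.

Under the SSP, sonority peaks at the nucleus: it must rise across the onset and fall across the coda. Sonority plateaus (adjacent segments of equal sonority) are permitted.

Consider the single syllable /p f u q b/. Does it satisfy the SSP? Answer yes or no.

yes

Onset: /p/ is a plosive (sonority 1), /f/ is a fricative (sonority 3); then the nucleus /u/ (sonority 8).
Onset profile 1-3-8 — rises to the nucleus.
Coda: /q/ is a plosive (sonority 1), /b/ is a plosive (sonority 1).
Coda profile 8-1-1 — falls from the nucleus.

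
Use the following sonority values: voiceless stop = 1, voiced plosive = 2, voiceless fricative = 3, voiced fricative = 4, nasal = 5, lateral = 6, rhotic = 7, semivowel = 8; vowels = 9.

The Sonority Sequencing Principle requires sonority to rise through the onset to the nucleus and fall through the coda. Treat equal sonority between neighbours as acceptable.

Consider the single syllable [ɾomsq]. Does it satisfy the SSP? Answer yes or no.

yes

Onset: /ɾ/ is a rhotic (sonority 7); then the nucleus /o/ (sonority 9).
Onset profile 7-9 — rises to the nucleus.
Coda: /m/ is a nasal (sonority 5), /s/ is a voiceless fricative (sonority 3), /q/ is a voiceless stop (sonority 1).
Coda profile 9-5-3-1 — falls from the nucleus.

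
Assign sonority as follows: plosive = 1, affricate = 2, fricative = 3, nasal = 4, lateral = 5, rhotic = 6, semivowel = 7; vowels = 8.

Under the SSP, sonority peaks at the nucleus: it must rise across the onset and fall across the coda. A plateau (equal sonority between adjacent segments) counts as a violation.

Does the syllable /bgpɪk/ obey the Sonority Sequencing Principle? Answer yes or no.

no

Onset: /b/ is a plosive (sonority 1), /g/ is a plosive (sonority 1), /p/ is a plosive (sonority 1); then the nucleus /ɪ/ (sonority 8).
Onset profile 1-1-1-8 — does not strictly rise throughout.
Coda: /k/ is a plosive (sonority 1).
Coda profile 8-1 — falls from the nucleus.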